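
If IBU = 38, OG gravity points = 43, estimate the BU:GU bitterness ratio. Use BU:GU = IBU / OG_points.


BU:GU = 38 / 43

0.8837


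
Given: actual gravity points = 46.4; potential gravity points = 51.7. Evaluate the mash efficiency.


efficiency = actual / potential × 100
efficiency = 46.4 / 51.7 × 100

89.7485 %


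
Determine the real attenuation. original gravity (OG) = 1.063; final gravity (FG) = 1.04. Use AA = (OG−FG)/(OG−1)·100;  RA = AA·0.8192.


AA = (1.063 − 1.04)/(1.063 − 1)·100 = 36.5079
RA = 36.5079·0.8192

29.9073 %


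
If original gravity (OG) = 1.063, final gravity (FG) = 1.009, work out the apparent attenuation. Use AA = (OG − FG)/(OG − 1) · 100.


AA = (1.063 − 1.009)/(1.063 − 1) · 100

85.7143 %


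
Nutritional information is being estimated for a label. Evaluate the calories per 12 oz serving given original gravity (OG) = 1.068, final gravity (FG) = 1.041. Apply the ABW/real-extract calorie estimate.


ABW = (OG−FG)·131.25·0.79/FG;  °P = 259 − 259/SG (for OG→OE and FG→AE);  RE = 0.1808·OE + 0.8192·AE;  Cal = (6.9·ABW + 4·(RE−0.1))·FG·3.55
ABW = (1.068 − 1.041)·131.25·0.79/1.041 = 2.6893
OE = 259 − 259/1.068 = 16.4906 °P
AE = 259 − 259/1.041 = 10.2008 °P
RE = 0.1808·16.4906 + 0.8192·10.2008 = 11.3380 °P
Cal = (6.9·2.6893 + 4·(11.3380−0.1))·1.041·3.55

234.6973 kcal


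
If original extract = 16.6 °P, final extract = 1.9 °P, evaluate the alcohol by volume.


SG = 259/(259 − P);  ABV = (OG − FG)·131.25
OG = 259/(259 − 16.6) = 1.0685
FG = 259/(259 − 1.9) = 1.0074
ABV = (1.0685 − 1.0074)·131.25

8.0183 % ABV


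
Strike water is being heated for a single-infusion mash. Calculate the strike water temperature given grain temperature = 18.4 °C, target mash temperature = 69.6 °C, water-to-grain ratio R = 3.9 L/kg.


T_strike = (0.41/R)·(T_mash − T_grain) + T_mash
T_strike = (0.41/3.9)·(69.6 − 18.4) + 69.6

74.9826 °C


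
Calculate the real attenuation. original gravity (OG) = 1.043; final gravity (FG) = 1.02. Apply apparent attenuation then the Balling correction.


AA = (OG−FG)/(OG−1)·100;  RA = AA·0.8192
AA = (1.043 − 1.02)/(1.043 − 1)·100 = 53.4884
RA = 53.4884·0.8192

43.8177 %


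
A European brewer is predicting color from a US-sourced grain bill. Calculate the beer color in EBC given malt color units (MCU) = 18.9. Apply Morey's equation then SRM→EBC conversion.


SRM = 1.4922·MCU^0.6859;  EBC = SRM·1.97
SRM = 1.4922·18.9^0.6859 = 11.2035
EBC = 11.2035·1.97

22.0708 EBC


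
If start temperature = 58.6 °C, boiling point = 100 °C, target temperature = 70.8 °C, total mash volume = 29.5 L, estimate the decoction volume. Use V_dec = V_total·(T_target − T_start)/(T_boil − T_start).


V_dec = 29.5·(70.8 − 58.6)/(100 − 58.6)

8.6932 L


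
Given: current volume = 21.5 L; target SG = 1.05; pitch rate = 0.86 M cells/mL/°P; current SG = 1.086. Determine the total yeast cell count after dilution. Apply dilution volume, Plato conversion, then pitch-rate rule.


V_w = V·((SG_c−1)/(SG_t−1)−1);  °P = 259 − 259/SG_t;  cells = rate·(V+V_w)·°P
V_w = 21.5·((1.086−1)/(1.05−1)−1) = 15.4800
V_final = 21.5 + 15.4800 = 36.9800
°P = 259 − 259/1.05 = 12.3333
cells = 0.86·36.9800·12.3333

392.2345 billion cells


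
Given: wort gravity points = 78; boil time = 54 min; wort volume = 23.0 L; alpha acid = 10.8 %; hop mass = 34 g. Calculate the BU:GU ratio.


U = 1.65·0.000125^(GP/1000)·(1−e^(−0.04t))/4.15;  IBU = (α/100)·m·U·1000/V;  BU:GU = IBU/GP
U = 1.65·0.000125^(78/1000)·(1−e^(−0.04·54))/4.15 = 0.1745
IBU = (10.8/100)·34·0.1745·1000/23.0 = 27.8582
BU:GU = 27.8582/78

0.3572


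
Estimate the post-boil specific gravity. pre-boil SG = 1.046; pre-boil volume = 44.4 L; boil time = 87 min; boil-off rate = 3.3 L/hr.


V_post = V_pre − rate·(t/60);  SG_post = 1 + (SG_pre−1)·V_pre/V_post
V_post = 44.4 − 3.3·(87/60) = 39.6150
SG_post = 1 + (1.046 − 1)·44.4/39.6150

1.0516


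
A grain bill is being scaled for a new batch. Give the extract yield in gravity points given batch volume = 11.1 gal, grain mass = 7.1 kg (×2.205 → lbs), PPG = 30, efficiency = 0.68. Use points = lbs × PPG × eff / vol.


lbs = 7.1 × 2.205 = 15.6555
points = 15.6555 × 30 × 0.68 / 11.1

28.7723 points


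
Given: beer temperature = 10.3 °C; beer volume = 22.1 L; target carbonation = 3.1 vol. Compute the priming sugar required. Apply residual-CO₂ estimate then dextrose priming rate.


residual = 14.695·(0.01821 + 0.09011·e^(−0.04·T));  sugar = (target − residual)·4.0·V
residual = 14.695·(0.01821 + 0.09011·e^(−0.04·10.3)) = 1.1446
sugar = (3.1 − 1.1446)·4.0·22.1

172.8553 g


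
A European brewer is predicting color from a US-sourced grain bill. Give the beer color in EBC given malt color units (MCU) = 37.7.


SRM = 1.4922·MCU^0.6859;  EBC = SRM·1.97
SRM = 1.4922·37.7^0.6859 = 17.9903
EBC = 17.9903·1.97

35.4410 EBC


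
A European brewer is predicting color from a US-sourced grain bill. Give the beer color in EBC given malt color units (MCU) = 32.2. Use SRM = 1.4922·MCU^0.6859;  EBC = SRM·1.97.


SRM = 1.4922·32.2^0.6859 = 16.1460
EBC = 16.1460·1.97

31.8077 EBC


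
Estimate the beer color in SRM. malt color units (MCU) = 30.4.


SRM = 1.4922 · MCU^0.6859
SRM = 1.4922 · 30.4^0.6859

15.5214 SRM


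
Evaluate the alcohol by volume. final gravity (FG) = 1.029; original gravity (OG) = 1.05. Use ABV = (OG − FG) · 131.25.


ABV = (1.05 − 1.029) · 131.25

2.7563 % ABV


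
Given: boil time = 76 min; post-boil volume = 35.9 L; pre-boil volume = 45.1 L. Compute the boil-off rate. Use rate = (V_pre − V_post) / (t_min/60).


rate = (45.1 − 35.9) / (76/60)

7.2632 L/hr


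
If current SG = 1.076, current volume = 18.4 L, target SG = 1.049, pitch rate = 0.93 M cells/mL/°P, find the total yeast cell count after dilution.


V_w = V·((SG_c−1)/(SG_t−1)−1);  °P = 259 − 259/SG_t;  cells = rate·(V+V_w)·°P
V_w = 18.4·((1.076−1)/(1.049−1)−1) = 10.1388
V_final = 18.4 + 10.1388 = 28.5388
°P = 259 − 259/1.049 = 12.0982
cells = 0.93·28.5388·12.0982

321.0988 billion cells


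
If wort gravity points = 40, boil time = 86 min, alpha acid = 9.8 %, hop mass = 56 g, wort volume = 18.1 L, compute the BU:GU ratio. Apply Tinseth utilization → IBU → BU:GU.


U = 1.65·0.000125^(GP/1000)·(1−e^(−0.04t))/4.15;  IBU = (α/100)·m·U·1000/V;  BU:GU = IBU/GP
U = 1.65·0.000125^(40/1000)·(1−e^(−0.04·86))/4.15 = 0.2686
IBU = (9.8/100)·56·0.2686·1000/18.1 = 81.4506
BU:GU = 81.4506/40

2.0363


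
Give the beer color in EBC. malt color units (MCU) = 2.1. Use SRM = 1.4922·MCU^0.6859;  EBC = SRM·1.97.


SRM = 1.4922·2.1^0.6859 = 2.4822
EBC = 2.4822·1.97

4.8899 EBC


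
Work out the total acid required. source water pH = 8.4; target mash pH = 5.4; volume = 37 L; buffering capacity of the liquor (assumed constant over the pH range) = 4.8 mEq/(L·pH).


acid = buffering capacity · (pH_source − pH_target) · V
acid = 4.8 · (8.4 − 5.4) · 37

532.8000 mEq


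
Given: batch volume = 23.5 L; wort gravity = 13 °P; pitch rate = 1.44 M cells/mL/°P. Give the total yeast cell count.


cells (billions) = rate · V_L · °P
cells = 1.44 · 23.5 · 13

439.9200 billion cells


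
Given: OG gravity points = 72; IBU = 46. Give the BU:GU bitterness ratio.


BU:GU = IBU / OG_points
BU:GU = 46 / 72

0.6389


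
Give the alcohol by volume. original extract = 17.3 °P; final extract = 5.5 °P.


SG = 259/(259 − P);  ABV = (OG − FG)·131.25
OG = 259/(259 − 17.3) = 1.0716
FG = 259/(259 − 5.5) = 1.0217
ABV = (1.0716 − 1.0217)·131.25

6.5468 % ABV


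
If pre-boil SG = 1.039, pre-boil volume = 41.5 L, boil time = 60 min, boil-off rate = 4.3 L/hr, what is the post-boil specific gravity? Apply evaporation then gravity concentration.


V_post = V_pre − rate·(t/60);  SG_post = 1 + (SG_pre−1)·V_pre/V_post
V_post = 41.5 − 4.3·(60/60) = 37.2000
SG_post = 1 + (1.039 − 1)·41.5/37.2000

1.0435


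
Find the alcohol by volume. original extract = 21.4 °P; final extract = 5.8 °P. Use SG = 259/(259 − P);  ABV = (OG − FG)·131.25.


OG = 259/(259 − 21.4) = 1.0901
FG = 259/(259 − 5.8) = 1.0229
ABV = (1.0901 − 1.0229)·131.25

8.8148 % ABV


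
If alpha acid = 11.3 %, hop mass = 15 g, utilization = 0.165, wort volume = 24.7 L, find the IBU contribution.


IBU = (α/100)·mass·U·1000 / V
IBU = (11.3/100)·15·0.165·1000 / 24.7

11.3229 IBU


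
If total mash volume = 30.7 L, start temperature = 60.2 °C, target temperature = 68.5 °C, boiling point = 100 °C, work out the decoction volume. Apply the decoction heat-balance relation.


V_dec = V_total·(T_target − T_start)/(T_boil − T_start)
V_dec = 30.7·(68.5 − 60.2)/(100 − 60.2)

6.4023 L


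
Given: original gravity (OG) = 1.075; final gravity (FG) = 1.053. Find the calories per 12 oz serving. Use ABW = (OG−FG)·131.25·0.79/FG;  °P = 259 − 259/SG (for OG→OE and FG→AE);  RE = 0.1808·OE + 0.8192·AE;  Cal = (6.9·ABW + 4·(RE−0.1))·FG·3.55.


ABW = (1.075 − 1.053)·131.25·0.79/1.053 = 2.1663
OE = 259 − 259/1.075 = 18.0698 °P
AE = 259 − 259/1.053 = 13.0361 °P
RE = 0.1808·18.0698 + 0.8192·13.0361 = 13.9462 °P
Cal = (6.9·2.1663 + 4·(13.9462−0.1))·1.053·3.55

262.9125 kcal


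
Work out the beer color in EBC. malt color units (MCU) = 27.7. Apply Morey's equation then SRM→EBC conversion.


SRM = 1.4922·MCU^0.6859;  EBC = SRM·1.97
SRM = 1.4922·27.7^0.6859 = 14.5621
EBC = 14.5621·1.97

28.6873 EBC


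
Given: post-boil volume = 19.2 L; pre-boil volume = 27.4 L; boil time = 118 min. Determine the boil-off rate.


rate = (V_pre − V_post) / (t_min/60)
rate = (27.4 − 19.2) / (118/60)

4.1695 L/hr


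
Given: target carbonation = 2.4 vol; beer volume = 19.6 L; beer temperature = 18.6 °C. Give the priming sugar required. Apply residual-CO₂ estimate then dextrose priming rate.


residual = 14.695·(0.01821 + 0.09011·e^(−0.04·T));  sugar = (target − residual)·4.0·V
residual = 14.695·(0.01821 + 0.09011·e^(−0.04·18.6)) = 0.8969
sugar = (2.4 − 0.8969)·4.0·19.6

117.8468 g


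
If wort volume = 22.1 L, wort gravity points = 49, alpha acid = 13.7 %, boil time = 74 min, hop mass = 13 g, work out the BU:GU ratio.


U = 1.65·0.000125^(GP/1000)·(1−e^(−0.04t))/4.15;  IBU = (α/100)·m·U·1000/V;  BU:GU = IBU/GP
U = 1.65·0.000125^(49/1000)·(1−e^(−0.04·74))/4.15 = 0.2427
IBU = (13.7/100)·13·0.2427·1000/22.1 = 19.5590
BU:GU = 19.5590/49

0.3992


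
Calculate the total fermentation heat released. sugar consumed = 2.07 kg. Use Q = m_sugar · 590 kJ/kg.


Q = 2.07 · 590

1221.3000 kJ


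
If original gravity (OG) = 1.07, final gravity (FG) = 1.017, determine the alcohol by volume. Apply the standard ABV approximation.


ABV = (OG − FG) · 131.25
ABV = (1.07 − 1.017) · 131.25

6.9563 % ABV


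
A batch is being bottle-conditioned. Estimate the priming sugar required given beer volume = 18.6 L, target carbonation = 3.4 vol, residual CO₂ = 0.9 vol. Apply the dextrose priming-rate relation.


sugar = (target − residual)·4.0·V
sugar = (3.4 − 0.9)·4.0·18.6

186.0000 g


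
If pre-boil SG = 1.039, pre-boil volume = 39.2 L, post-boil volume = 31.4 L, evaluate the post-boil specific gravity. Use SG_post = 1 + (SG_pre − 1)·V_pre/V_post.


pts_pre = (1.039 − 1)·1000 = 39.0000
pts_post = 39.0000·39.2/31.4 = 48.6879
SG_post = 1 + 48.6879/1000

1.0487


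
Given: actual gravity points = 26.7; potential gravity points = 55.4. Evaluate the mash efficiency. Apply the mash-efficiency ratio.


efficiency = actual / potential × 100
efficiency = 26.7 / 55.4 × 100

48.1949 %


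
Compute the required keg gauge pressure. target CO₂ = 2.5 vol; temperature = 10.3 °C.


psi = vols/(0.01821 + 0.09011·e^(−0.04·T)) − 14.695
psi = 2.5/(0.01821 + 0.09011·e^(−0.04·10.3)) − 14.695

17.4007 psi


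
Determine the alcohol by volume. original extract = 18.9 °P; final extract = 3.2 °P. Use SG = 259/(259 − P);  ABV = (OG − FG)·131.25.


OG = 259/(259 − 18.9) = 1.0787
FG = 259/(259 − 3.2) = 1.0125
ABV = (1.0787 − 1.0125)·131.25

8.6897 % ABV


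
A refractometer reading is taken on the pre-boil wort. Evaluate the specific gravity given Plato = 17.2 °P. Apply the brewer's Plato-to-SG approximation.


SG = 259/(259 − P)
SG = 259/(259 − 17.2)

1.0711


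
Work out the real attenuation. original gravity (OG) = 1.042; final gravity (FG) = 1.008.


AA = (OG−FG)/(OG−1)·100;  RA = AA·0.8192
AA = (1.042 − 1.008)/(1.042 − 1)·100 = 80.9524
RA = 80.9524·0.8192

66.3162 %


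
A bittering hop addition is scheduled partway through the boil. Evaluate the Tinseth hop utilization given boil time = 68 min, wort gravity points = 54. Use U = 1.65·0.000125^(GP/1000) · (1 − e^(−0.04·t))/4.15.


bigness = 1.65·0.000125^(54/1000) = 1.0156
boil_factor = (1 − e^(−0.04·68))/4.15 = 0.2251
U = 1.0156 · 0.2251

0.2286


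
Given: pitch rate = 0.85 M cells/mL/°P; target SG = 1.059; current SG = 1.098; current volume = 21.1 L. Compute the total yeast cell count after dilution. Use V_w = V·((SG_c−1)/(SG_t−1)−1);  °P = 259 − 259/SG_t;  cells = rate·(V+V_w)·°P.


V_w = 21.1·((1.098−1)/(1.059−1)−1) = 13.9475
V_final = 21.1 + 13.9475 = 35.0475
°P = 259 − 259/1.059 = 14.4297
cells = 0.85·35.0475·14.4297

429.8642 billion cells


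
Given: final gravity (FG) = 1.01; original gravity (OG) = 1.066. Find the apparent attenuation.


AA = (OG − FG)/(OG − 1) · 100
AA = (1.066 − 1.01)/(1.066 − 1) · 100

84.8485 %


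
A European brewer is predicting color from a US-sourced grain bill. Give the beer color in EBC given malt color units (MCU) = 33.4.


SRM = 1.4922·MCU^0.6859;  EBC = SRM·1.97
SRM = 1.4922·33.4^0.6859 = 16.5564
EBC = 16.5564·1.97

32.6160 EBC


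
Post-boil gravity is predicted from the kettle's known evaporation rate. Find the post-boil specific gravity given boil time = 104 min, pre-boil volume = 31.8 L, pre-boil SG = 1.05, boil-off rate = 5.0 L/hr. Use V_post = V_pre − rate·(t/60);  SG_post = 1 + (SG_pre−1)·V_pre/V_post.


V_post = 31.8 − 5.0·(104/60) = 23.1333
SG_post = 1 + (1.05 − 1)·31.8/23.1333

1.0687


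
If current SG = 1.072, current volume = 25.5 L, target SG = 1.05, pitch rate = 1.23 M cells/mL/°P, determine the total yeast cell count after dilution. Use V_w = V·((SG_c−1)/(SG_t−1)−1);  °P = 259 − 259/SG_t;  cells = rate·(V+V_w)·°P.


V_w = 25.5·((1.072−1)/(1.05−1)−1) = 11.2200
V_final = 25.5 + 11.2200 = 36.7200
°P = 259 − 259/1.05 = 12.3333
cells = 1.23·36.7200·12.3333

557.0424 billion cells


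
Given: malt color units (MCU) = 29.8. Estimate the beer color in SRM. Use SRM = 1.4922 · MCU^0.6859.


SRM = 1.4922 · 29.8^0.6859

15.3106 SRM


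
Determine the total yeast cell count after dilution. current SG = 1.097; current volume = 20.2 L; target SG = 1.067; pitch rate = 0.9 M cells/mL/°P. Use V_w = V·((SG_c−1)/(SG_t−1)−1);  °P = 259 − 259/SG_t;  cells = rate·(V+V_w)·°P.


V_w = 20.2·((1.097−1)/(1.067−1)−1) = 9.0448
V_final = 20.2 + 9.0448 = 29.2448
°P = 259 − 259/1.067 = 16.2634
cells = 0.9·29.2448·16.2634

428.0564 billion cells


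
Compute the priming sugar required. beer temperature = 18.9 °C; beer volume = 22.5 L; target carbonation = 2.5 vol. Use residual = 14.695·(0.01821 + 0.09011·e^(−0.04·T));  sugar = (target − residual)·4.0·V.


residual = 14.695·(0.01821 + 0.09011·e^(−0.04·18.9)) = 0.8893
sugar = (2.5 − 0.8893)·4.0·22.5

144.9588 g


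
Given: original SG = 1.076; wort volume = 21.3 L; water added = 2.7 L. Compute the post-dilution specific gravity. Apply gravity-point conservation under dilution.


SG_new = 1 + (SG_old − 1)·V_old/(V_old + V_water)
pts = (1.076 − 1)·1000·21.3/(21.3 + 2.7) = 67.4500
SG_new = 1 + 67.4500/1000

1.0675


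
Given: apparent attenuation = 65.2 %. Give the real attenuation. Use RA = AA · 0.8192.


RA = 65.2 · 0.8192

53.4118 %


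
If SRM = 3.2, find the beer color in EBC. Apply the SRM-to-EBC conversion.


EBC = SRM · 1.97
EBC = 3.2 · 1.97

6.3040 EBC


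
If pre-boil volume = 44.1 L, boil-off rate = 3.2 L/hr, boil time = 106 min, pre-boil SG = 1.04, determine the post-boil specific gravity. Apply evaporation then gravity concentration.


V_post = V_pre − rate·(t/60);  SG_post = 1 + (SG_pre−1)·V_pre/V_post
V_post = 44.1 − 3.2·(106/60) = 38.4467
SG_post = 1 + (1.04 − 1)·44.1/38.4467

1.0459


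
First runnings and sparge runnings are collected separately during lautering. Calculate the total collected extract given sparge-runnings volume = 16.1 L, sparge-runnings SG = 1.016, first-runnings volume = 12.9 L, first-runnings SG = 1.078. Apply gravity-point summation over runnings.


total = Σ (SG_i − 1)·1000·V_i
first = (1.078 − 1)·1000·12.9 = 1006.2000
sparge = (1.016 − 1)·1000·16.1 = 257.6000
total = 1006.2000 + 257.6000

1263.8000 gravity·L


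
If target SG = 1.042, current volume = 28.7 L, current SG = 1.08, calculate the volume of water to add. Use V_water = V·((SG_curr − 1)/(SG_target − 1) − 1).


V_water = 28.7·((1.08 − 1)/(1.042 − 1) − 1)

25.9667 L


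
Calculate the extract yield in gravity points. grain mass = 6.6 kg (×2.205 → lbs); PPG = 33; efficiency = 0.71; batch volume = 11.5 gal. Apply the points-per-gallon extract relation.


points = lbs × PPG × eff / vol
lbs = 6.6 × 2.205 = 14.5530
points = 14.5530 × 33 × 0.71 / 11.5

29.6502 points


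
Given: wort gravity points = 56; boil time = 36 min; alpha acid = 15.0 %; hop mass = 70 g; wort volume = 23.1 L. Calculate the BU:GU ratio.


U = 1.65·0.000125^(GP/1000)·(1−e^(−0.04t))/4.15;  IBU = (α/100)·m·U·1000/V;  BU:GU = IBU/GP
U = 1.65·0.000125^(56/1000)·(1−e^(−0.04·36))/4.15 = 0.1834
IBU = (15.0/100)·70·0.1834·1000/23.1 = 83.3692
BU:GU = 83.3692/56

1.4887


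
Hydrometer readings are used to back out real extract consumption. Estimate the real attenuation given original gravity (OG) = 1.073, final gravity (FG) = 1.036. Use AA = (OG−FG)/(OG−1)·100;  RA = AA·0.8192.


AA = (1.073 − 1.036)/(1.073 − 1)·100 = 50.6849
RA = 50.6849·0.8192

41.5211 %


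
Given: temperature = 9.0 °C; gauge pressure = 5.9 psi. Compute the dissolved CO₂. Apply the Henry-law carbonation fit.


vols = (P + 14.695)·(0.01821 + 0.09011·e^(−0.04·T))
vols = (5.9 + 14.695)·(0.01821 + 0.09011·e^(−0.04·9.0))

1.6698 volumes


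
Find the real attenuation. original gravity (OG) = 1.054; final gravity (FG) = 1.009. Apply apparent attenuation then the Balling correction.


AA = (OG−FG)/(OG−1)·100;  RA = AA·0.8192
AA = (1.054 − 1.009)/(1.054 − 1)·100 = 83.3333
RA = 83.3333·0.8192

68.2667 %


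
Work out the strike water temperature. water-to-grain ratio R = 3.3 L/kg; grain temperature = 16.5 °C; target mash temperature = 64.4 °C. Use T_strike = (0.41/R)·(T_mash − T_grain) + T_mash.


T_strike = (0.41/3.3)·(64.4 − 16.5) + 64.4

70.3512 °C


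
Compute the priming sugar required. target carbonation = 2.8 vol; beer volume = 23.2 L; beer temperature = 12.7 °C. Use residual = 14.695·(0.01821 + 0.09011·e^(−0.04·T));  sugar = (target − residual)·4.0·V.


residual = 14.695·(0.01821 + 0.09011·e^(−0.04·12.7)) = 1.0643
sugar = (2.8 − 1.0643)·4.0·23.2

161.0689 g


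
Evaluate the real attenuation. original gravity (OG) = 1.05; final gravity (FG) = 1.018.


AA = (OG−FG)/(OG−1)·100;  RA = AA·0.8192
AA = (1.05 − 1.018)/(1.05 − 1)·100 = 64.0000
RA = 64.0000·0.8192

52.4288 %


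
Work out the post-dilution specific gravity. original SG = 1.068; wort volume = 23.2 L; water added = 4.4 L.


SG_new = 1 + (SG_old − 1)·V_old/(V_old + V_water)
pts = (1.068 − 1)·1000·23.2/(23.2 + 4.4) = 57.1594
SG_new = 1 + 57.1594/1000

1.0572


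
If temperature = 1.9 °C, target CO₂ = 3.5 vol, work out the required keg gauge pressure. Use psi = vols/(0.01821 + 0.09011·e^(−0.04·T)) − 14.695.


psi = 3.5/(0.01821 + 0.09011·e^(−0.04·1.9)) − 14.695

19.7113 psi


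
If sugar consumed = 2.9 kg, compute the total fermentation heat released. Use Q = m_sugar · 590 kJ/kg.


Q = 2.9 · 590

1711.0000 kJ


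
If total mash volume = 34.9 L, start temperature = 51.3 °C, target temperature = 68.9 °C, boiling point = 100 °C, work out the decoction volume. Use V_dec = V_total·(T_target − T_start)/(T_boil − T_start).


V_dec = 34.9·(68.9 − 51.3)/(100 − 51.3)

12.6127 L


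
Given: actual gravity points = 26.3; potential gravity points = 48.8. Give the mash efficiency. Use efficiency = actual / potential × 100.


efficiency = 26.3 / 48.8 × 100

53.8934 %


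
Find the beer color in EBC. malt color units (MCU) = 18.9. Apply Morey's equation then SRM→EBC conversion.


SRM = 1.4922·MCU^0.6859;  EBC = SRM·1.97
SRM = 1.4922·18.9^0.6859 = 11.2035
EBC = 11.2035·1.97

22.0708 EBC


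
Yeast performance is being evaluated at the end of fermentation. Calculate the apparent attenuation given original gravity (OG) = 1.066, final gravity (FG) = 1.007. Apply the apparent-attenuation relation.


AA = (OG − FG)/(OG − 1) · 100
AA = (1.066 − 1.007)/(1.066 − 1) · 100

89.3939 %


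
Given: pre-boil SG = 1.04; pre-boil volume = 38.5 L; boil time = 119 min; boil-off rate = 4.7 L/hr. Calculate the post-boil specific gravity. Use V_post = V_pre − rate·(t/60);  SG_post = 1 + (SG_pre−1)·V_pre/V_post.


V_post = 38.5 − 4.7·(119/60) = 29.1783
SG_post = 1 + (1.04 − 1)·38.5/29.1783

1.0528


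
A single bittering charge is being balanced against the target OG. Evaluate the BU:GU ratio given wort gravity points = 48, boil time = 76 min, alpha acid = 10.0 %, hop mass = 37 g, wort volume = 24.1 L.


U = 1.65·0.000125^(GP/1000)·(1−e^(−0.04t))/4.15;  IBU = (α/100)·m·U·1000/V;  BU:GU = IBU/GP
U = 1.65·0.000125^(48/1000)·(1−e^(−0.04·76))/4.15 = 0.2459
IBU = (10.0/100)·37·0.2459·1000/24.1 = 37.7559
BU:GU = 37.7559/48

0.7866


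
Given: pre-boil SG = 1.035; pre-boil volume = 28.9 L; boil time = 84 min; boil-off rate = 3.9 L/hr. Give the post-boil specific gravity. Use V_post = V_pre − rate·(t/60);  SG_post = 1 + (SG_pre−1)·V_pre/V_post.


V_post = 28.9 − 3.9·(84/60) = 23.4400
SG_post = 1 + (1.035 − 1)·28.9/23.4400

1.0432


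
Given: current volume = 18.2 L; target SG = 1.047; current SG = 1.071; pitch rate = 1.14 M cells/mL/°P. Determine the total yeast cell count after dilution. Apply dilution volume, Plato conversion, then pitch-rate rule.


V_w = V·((SG_c−1)/(SG_t−1)−1);  °P = 259 − 259/SG_t;  cells = rate·(V+V_w)·°P
V_w = 18.2·((1.071−1)/(1.047−1)−1) = 9.2936
V_final = 18.2 + 9.2936 = 27.4936
°P = 259 − 259/1.047 = 11.6266
cells = 1.14·27.4936·11.6266

364.4078 billion cells


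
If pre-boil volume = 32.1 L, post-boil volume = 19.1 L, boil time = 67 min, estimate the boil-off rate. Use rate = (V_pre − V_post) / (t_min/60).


rate = (32.1 − 19.1) / (67/60)

11.6418 L/hr


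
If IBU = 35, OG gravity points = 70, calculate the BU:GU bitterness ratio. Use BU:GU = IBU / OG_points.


BU:GU = 35 / 70

0.5000


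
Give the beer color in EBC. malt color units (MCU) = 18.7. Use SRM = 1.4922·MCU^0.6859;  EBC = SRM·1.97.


SRM = 1.4922·18.7^0.6859 = 11.1220
EBC = 11.1220·1.97

21.9104 EBC


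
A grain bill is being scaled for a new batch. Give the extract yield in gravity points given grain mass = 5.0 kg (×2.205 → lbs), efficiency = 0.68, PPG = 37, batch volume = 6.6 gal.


points = lbs × PPG × eff / vol
lbs = 5.0 × 2.205 = 11.0250
points = 11.0250 × 37 × 0.68 / 6.6

42.0286 points


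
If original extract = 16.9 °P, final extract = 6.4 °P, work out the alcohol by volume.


SG = 259/(259 − P);  ABV = (OG − FG)·131.25
OG = 259/(259 − 16.9) = 1.0698
FG = 259/(259 − 6.4) = 1.0253
ABV = (1.0698 − 1.0253)·131.25

5.8366 % ABV


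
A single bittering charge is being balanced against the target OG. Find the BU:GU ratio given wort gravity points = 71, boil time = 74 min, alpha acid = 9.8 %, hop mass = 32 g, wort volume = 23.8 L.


U = 1.65·0.000125^(GP/1000)·(1−e^(−0.04t))/4.15;  IBU = (α/100)·m·U·1000/V;  BU:GU = IBU/GP
U = 1.65·0.000125^(71/1000)·(1−e^(−0.04·74))/4.15 = 0.1992
IBU = (9.8/100)·32·0.1992·1000/23.8 = 26.2426
BU:GU = 26.2426/71

0.3696


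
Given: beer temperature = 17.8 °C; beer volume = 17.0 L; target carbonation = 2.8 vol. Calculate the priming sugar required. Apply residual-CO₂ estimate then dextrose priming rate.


residual = 14.695·(0.01821 + 0.09011·e^(−0.04·T));  sugar = (target − residual)·4.0·V
residual = 14.695·(0.01821 + 0.09011·e^(−0.04·17.8)) = 0.9173
sugar = (2.8 − 0.9173)·4.0·17.0

128.0227 g


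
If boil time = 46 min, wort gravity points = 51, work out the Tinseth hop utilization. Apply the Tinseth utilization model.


U = 1.65·0.000125^(GP/1000) · (1 − e^(−0.04·t))/4.15
bigness = 1.65·0.000125^(51/1000) = 1.0433
boil_factor = (1 − e^(−0.04·46))/4.15 = 0.2027
U = 1.0433 · 0.2027

0.2115


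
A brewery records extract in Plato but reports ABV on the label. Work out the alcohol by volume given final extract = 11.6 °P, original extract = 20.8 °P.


SG = 259/(259 − P);  ABV = (OG − FG)·131.25
OG = 259/(259 − 20.8) = 1.0873
FG = 259/(259 − 11.6) = 1.0469
ABV = (1.0873 − 1.0469)·131.25

5.3070 % ABV


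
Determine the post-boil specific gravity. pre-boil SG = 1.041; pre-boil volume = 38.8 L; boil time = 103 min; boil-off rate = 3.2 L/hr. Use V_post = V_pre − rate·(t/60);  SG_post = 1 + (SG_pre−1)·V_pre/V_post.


V_post = 38.8 − 3.2·(103/60) = 33.3067
SG_post = 1 + (1.041 − 1)·38.8/33.3067

1.0478


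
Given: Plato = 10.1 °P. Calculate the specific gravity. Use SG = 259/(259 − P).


SG = 259/(259 − 10.1)

1.0406


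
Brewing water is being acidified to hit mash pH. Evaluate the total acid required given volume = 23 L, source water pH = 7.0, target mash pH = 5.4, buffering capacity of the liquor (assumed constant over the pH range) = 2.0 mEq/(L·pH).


acid = buffering capacity · (pH_source − pH_target) · V
acid = 2.0 · (7.0 − 5.4) · 23

73.6000 mEq


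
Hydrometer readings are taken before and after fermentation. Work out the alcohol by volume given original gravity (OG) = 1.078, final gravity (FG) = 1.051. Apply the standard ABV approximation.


ABV = (OG − FG) · 131.25
ABV = (1.078 − 1.051) · 131.25

3.5438 % ABV


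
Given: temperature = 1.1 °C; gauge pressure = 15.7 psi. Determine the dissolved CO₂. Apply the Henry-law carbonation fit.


vols = (P + 14.695)·(0.01821 + 0.09011·e^(−0.04·T))
vols = (15.7 + 14.695)·(0.01821 + 0.09011·e^(−0.04·1.1))

3.1745 volumes


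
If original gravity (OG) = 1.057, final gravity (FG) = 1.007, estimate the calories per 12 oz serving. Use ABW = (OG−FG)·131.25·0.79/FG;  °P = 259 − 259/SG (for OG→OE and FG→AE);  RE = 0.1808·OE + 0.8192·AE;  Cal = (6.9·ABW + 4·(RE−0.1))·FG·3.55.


ABW = (1.057 − 1.007)·131.25·0.79/1.007 = 5.1483
OE = 259 − 259/1.057 = 13.9669 °P
AE = 259 − 259/1.007 = 1.8004 °P
RE = 0.1808·13.9669 + 0.8192·1.8004 = 4.0001 °P
Cal = (6.9·5.1483 + 4·(4.0001−0.1))·1.007·3.55

182.7603 kcal


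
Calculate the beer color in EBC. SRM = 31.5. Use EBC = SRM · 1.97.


EBC = 31.5 · 1.97

62.0550 EBC


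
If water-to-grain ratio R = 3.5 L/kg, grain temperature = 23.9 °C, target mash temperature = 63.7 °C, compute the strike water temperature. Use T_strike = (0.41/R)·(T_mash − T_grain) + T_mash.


T_strike = (0.41/3.5)·(63.7 − 23.9) + 63.7

68.3623 °C


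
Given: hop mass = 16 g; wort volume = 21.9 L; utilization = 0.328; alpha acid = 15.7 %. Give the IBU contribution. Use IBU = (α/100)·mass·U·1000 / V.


IBU = (15.7/100)·16·0.328·1000 / 21.9

37.6226 IBU


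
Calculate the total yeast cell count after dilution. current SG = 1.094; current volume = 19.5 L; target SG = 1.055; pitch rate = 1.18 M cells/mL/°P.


V_w = V·((SG_c−1)/(SG_t−1)−1);  °P = 259 − 259/SG_t;  cells = rate·(V+V_w)·°P
V_w = 19.5·((1.094−1)/(1.055−1)−1) = 13.8273
V_final = 19.5 + 13.8273 = 33.3273
°P = 259 − 259/1.055 = 13.5024
cells = 1.18·33.3273·13.5024

530.9966 billion cells


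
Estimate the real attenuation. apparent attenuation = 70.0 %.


RA = AA · 0.8192
RA = 70.0 · 0.8192

57.3440 %


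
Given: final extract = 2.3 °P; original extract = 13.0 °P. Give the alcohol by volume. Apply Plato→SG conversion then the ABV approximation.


SG = 259/(259 − P);  ABV = (OG − FG)·131.25
OG = 259/(259 − 13.0) = 1.0528
FG = 259/(259 − 2.3) = 1.0090
ABV = (1.0528 − 1.0090)·131.25

5.7600 % ABV


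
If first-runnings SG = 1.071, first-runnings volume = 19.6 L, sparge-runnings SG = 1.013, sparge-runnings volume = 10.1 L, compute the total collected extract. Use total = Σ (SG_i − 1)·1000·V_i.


first = (1.071 − 1)·1000·19.6 = 1391.6000
sparge = (1.013 − 1)·1000·10.1 = 131.3000
total = 1391.6000 + 131.3000

1522.9000 gravity·L


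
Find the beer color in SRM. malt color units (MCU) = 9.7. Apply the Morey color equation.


SRM = 1.4922 · MCU^0.6859
SRM = 1.4922 · 9.7^0.6859

7.0901 SRM


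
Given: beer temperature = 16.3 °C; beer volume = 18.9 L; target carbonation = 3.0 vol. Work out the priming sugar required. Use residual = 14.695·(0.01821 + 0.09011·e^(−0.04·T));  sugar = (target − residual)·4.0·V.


residual = 14.695·(0.01821 + 0.09011·e^(−0.04·16.3)) = 0.9575
sugar = (3.0 − 0.9575)·4.0·18.9

154.4137 g


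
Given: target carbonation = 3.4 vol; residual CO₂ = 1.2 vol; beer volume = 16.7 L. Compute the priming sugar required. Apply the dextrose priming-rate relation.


sugar = (target − residual)·4.0·V
sugar = (3.4 − 1.2)·4.0·16.7

146.9600 g


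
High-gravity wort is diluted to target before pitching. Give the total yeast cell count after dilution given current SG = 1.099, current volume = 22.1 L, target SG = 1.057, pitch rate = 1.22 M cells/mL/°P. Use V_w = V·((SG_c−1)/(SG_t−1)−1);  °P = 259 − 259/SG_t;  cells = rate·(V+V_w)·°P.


V_w = 22.1·((1.099−1)/(1.057−1)−1) = 16.2842
V_final = 22.1 + 16.2842 = 38.3842
°P = 259 − 259/1.057 = 13.9669
cells = 1.22·38.3842·13.9669

654.0517 billion cells


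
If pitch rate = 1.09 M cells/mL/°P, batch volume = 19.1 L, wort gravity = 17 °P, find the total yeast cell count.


cells (billions) = rate · V_L · °P
cells = 1.09 · 19.1 · 17

353.9230 billion cells


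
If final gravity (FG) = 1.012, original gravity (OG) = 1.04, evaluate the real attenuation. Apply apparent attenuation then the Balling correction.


AA = (OG−FG)/(OG−1)·100;  RA = AA·0.8192
AA = (1.04 − 1.012)/(1.04 − 1)·100 = 70.0000
RA = 70.0000·0.8192

57.3440 %


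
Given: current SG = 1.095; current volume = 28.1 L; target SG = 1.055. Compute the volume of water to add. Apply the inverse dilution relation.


V_water = V·((SG_curr − 1)/(SG_target − 1) − 1)
V_water = 28.1·((1.095 − 1)/(1.055 − 1) − 1)

20.4364 L


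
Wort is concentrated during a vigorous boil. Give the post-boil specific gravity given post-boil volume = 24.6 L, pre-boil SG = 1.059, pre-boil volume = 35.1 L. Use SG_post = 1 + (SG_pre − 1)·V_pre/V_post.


pts_pre = (1.059 − 1)·1000 = 59.0000
pts_post = 59.0000·35.1/24.6 = 84.1829
SG_post = 1 + 84.1829/1000

1.0842


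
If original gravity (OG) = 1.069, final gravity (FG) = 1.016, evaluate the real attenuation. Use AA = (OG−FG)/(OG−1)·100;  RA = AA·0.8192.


AA = (1.069 − 1.016)/(1.069 − 1)·100 = 76.8116
RA = 76.8116·0.8192

62.9241 %


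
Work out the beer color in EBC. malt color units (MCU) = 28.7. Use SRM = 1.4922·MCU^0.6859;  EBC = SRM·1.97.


SRM = 1.4922·28.7^0.6859 = 14.9207
EBC = 14.9207·1.97

29.3937 EBC


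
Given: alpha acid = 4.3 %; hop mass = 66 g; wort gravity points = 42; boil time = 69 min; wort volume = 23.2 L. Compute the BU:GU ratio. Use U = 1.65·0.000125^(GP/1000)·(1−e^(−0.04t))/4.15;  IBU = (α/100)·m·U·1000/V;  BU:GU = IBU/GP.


U = 1.65·0.000125^(42/1000)·(1−e^(−0.04·69))/4.15 = 0.2553
IBU = (4.3/100)·66·0.2553·1000/23.2 = 31.2345
BU:GU = 31.2345/42

0.7437


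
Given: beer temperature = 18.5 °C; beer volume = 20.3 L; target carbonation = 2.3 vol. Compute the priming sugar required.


residual = 14.695·(0.01821 + 0.09011·e^(−0.04·T));  sugar = (target − residual)·4.0·V
residual = 14.695·(0.01821 + 0.09011·e^(−0.04·18.5)) = 0.8994
sugar = (2.3 − 0.8994)·4.0·20.3

113.7308 g


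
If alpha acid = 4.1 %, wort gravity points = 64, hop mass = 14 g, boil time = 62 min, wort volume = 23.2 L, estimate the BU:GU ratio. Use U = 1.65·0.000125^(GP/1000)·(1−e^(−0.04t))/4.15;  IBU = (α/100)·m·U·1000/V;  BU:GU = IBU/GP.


U = 1.65·0.000125^(64/1000)·(1−e^(−0.04·62))/4.15 = 0.2050
IBU = (4.1/100)·14·0.2050·1000/23.2 = 5.0708
BU:GU = 5.0708/64

0.0792


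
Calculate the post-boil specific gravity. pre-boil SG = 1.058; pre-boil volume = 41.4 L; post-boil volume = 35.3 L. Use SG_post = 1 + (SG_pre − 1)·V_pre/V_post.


pts_pre = (1.058 − 1)·1000 = 58.0000
pts_post = 58.0000·41.4/35.3 = 68.0227
SG_post = 1 + 68.0227/1000

1.0680


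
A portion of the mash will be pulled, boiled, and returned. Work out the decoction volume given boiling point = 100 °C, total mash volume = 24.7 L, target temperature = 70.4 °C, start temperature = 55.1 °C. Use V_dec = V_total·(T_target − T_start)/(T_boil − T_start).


V_dec = 24.7·(70.4 − 55.1)/(100 − 55.1)

8.4167 L


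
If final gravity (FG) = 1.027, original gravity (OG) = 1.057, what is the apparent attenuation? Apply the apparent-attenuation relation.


AA = (OG − FG)/(OG − 1) · 100
AA = (1.057 − 1.027)/(1.057 − 1) · 100

52.6316 %


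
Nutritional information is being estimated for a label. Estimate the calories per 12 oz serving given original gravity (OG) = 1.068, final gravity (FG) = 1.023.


ABW = (OG−FG)·131.25·0.79/FG;  °P = 259 − 259/SG (for OG→OE and FG→AE);  RE = 0.1808·OE + 0.8192·AE;  Cal = (6.9·ABW + 4·(RE−0.1))·FG·3.55
ABW = (1.068 − 1.023)·131.25·0.79/1.023 = 4.5610
OE = 259 − 259/1.068 = 16.4906 °P
AE = 259 − 259/1.023 = 5.8231 °P
RE = 0.1808·16.4906 + 0.8192·5.8231 = 7.7518 °P
Cal = (6.9·4.5610 + 4·(7.7518−0.1))·1.023·3.55

225.4463 kcal


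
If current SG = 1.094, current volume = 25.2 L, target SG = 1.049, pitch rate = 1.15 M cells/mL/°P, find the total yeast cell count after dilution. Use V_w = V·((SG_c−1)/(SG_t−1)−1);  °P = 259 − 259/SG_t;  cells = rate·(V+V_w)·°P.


V_w = 25.2·((1.094−1)/(1.049−1)−1) = 23.1429
V_final = 25.2 + 23.1429 = 48.3429
°P = 259 − 259/1.049 = 12.0982
cells = 1.15·48.3429·12.0982

672.5902 billion cells


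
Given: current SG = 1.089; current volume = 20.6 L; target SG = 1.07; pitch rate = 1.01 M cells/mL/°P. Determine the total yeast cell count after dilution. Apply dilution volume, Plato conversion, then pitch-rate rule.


V_w = V·((SG_c−1)/(SG_t−1)−1);  °P = 259 − 259/SG_t;  cells = rate·(V+V_w)·°P
V_w = 20.6·((1.089−1)/(1.07−1)−1) = 5.5914
V_final = 20.6 + 5.5914 = 26.1914
°P = 259 − 259/1.07 = 16.9439
cells = 1.01·26.1914·16.9439

448.2235 billion cells


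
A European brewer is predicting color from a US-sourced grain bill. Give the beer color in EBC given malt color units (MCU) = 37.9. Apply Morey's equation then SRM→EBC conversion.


SRM = 1.4922·MCU^0.6859;  EBC = SRM·1.97
SRM = 1.4922·37.9^0.6859 = 18.0558
EBC = 18.0558·1.97

35.5698 EBC


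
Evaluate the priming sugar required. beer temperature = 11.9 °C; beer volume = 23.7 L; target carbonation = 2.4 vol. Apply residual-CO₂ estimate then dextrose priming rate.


residual = 14.695·(0.01821 + 0.09011·e^(−0.04·T));  sugar = (target − residual)·4.0·V
residual = 14.695·(0.01821 + 0.09011·e^(−0.04·11.9)) = 1.0903
sugar = (2.4 − 1.0903)·4.0·23.7

124.1641 g


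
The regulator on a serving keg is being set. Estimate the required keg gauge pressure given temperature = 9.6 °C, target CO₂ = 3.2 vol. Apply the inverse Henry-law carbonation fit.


psi = vols/(0.01821 + 0.09011·e^(−0.04·T)) − 14.695
psi = 3.2/(0.01821 + 0.09011·e^(−0.04·9.6)) − 14.695

25.5127 psi


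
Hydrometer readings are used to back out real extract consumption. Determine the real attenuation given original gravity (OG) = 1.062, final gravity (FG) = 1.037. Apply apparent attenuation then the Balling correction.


AA = (OG−FG)/(OG−1)·100;  RA = AA·0.8192
AA = (1.062 − 1.037)/(1.062 − 1)·100 = 40.3226
RA = 40.3226·0.8192

33.0323 %


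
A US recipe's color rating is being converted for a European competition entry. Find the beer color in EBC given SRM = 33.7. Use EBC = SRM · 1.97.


EBC = 33.7 · 1.97

66.3890 EBC


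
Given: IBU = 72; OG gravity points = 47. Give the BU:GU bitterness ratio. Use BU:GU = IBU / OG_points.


BU:GU = 72 / 47

1.5319


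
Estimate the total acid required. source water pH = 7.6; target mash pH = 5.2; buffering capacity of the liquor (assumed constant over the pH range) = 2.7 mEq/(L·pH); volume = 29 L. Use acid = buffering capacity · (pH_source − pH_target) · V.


acid = 2.7 · (7.6 − 5.2) · 29

187.9200 mEq


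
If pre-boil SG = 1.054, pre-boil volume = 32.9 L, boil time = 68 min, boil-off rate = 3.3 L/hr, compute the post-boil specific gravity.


V_post = V_pre − rate·(t/60);  SG_post = 1 + (SG_pre−1)·V_pre/V_post
V_post = 32.9 − 3.3·(68/60) = 29.1600
SG_post = 1 + (1.054 − 1)·32.9/29.1600

1.0609


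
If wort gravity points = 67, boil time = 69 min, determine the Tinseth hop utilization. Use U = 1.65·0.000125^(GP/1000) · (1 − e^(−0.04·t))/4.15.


bigness = 1.65·0.000125^(67/1000) = 0.9036
boil_factor = (1 − e^(−0.04·69))/4.15 = 0.2257
U = 0.9036 · 0.2257

0.2040


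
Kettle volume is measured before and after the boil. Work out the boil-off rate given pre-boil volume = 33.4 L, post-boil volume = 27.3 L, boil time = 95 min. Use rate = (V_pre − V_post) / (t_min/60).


rate = (33.4 − 27.3) / (95/60)

3.8526 L/hr


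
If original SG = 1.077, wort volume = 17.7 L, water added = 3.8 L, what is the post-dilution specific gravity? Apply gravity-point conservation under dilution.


SG_new = 1 + (SG_old − 1)·V_old/(V_old + V_water)
pts = (1.077 − 1)·1000·17.7/(17.7 + 3.8) = 63.3907
SG_new = 1 + 63.3907/1000

1.0634


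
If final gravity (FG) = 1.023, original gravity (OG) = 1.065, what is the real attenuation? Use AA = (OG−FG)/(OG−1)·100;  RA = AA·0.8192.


AA = (1.065 − 1.023)/(1.065 − 1)·100 = 64.6154
RA = 64.6154·0.8192

52.9329 %


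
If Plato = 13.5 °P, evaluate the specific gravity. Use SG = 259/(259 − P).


SG = 259/(259 − 13.5)

1.0550


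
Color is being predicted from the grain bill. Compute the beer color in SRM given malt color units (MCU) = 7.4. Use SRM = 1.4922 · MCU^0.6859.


SRM = 1.4922 · 7.4^0.6859

5.8889 SRM


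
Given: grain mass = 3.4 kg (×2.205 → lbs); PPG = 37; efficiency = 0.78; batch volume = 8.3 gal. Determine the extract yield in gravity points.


points = lbs × PPG × eff / vol
lbs = 3.4 × 2.205 = 7.4970
points = 7.4970 × 37 × 0.78 / 8.3

26.0679 points
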